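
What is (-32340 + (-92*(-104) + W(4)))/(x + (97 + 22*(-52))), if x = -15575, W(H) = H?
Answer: 11384/8311 ≈ 1.3698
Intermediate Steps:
(-32340 + (-92*(-104) + W(4)))/(x + (97 + 22*(-52))) = (-32340 + (-92*(-104) + 4))/(-15575 + (97 + 22*(-52))) = (-32340 + (9568 + 4))/(-15575 + (97 - 1144)) = (-32340 + 9572)/(-15575 - 1047) = -22768/(-16622) = -22768*(-1/16622) = 11384/8311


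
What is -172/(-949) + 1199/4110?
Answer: 1844771/3900390 ≈ 0.47297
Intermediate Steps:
-172/(-949) + 1199/4110 = -172*(-1/949) + 1199*(1/4110) = 172/949 + 1199/4110 = 1844771/3900390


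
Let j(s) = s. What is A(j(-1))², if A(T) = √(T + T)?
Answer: -2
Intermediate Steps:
A(T) = √2*√T (A(T) = √(2*T) = √2*√T)
A(j(-1))² = (√2*√(-1))² = (√2*I)² = (I*√2)² = -2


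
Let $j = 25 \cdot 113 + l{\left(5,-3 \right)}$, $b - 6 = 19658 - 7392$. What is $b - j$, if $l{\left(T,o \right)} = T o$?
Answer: $9462$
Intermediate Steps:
$b = 12272$ ($b = 6 + \left(19658 - 7392\right) = 6 + 12266 = 12272$)
$j = 2810$ ($j = 25 \cdot 113 + 5 \left(-3\right) = 2825 - 15 = 2810$)
$b - j = 12272 - 2810 = 9462$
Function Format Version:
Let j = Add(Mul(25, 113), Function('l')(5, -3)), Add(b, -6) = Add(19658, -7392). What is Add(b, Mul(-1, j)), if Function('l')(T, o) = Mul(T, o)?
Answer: 9462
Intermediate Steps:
b = 12272 (b = Add(6, Add(19658, -7392)) = Add(6, 12266) = 12272)
j = 2810 (j = Add(Mul(25, 113), Mul(5, -3)) = Add(2825, -15) = 2810)
Add(b, Mul(-1, j)) = Add(12272, Mul(-1, 2810)) = Add(12272, -2810) = 9462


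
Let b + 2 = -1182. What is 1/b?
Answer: -1/1184 ≈ -0.00084459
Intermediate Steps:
b = -1184 (b = -2 - 1182 = -1184)
1/b = 1/(-1184) = -1/1184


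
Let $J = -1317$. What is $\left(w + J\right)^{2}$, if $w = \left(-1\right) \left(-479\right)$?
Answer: $702244$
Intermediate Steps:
$w = 479$
$\left(w + J\right)^{2} = \left(479 - 1317\right)^{2} = \left(-838\right)^{2} = 702244$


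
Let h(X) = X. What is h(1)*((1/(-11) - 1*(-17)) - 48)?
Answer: -342/11 ≈ -31.091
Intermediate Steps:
h(1)*((1/(-11) - 1*(-17)) - 48) = 1*((1/(-11) - 1*(-17)) - 48) = 1*((-1/11 + 17) - 48) = 1*(186/11 - 48) = 1*(-342/11) = -342/11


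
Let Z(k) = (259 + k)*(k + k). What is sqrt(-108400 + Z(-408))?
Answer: 8*sqrt(206) ≈ 114.82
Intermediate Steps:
Z(k) = 2*k*(259 + k) (Z(k) = (259 + k)*(2*k) = 2*k*(259 + k))
sqrt(-108400 + Z(-408)) = sqrt(-108400 + 2*(-408)*(259 - 408)) = sqrt(-108400 + 2*(-408)*(-149)) = sqrt(-108400 + 121584) = sqrt(13184) = 8*sqrt(206)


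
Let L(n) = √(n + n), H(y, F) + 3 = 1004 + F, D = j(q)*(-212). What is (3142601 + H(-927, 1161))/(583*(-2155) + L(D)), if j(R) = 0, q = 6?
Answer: -3144763/1256365 ≈ -2.5031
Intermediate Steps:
D = 0 (D = 0*(-212) = 0)
H(y, F) = 1001 + F (H(y, F) = -3 + (1004 + F) = 1001 + F)
L(n) = √2*√n (L(n) = √(2*n) = √2*√n)
(3142601 + H(-927, 1161))/(583*(-2155) + L(D)) = (3142601 + (1001 + 1161))/(583*(-2155) + √2*√0) = (3142601 + 2162)/(-1256365 + √2*0) = 3144763/(-1256365 + 0) = 3144763/(-1256365) = 3144763*(-1/1256365) = -3144763/1256365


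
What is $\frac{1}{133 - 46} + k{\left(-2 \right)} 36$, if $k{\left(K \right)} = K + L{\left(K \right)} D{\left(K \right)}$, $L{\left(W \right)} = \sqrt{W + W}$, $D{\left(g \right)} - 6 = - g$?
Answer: $- \frac{6263}{87} + 576 i \approx -71.989 + 576.0 i$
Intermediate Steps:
$D{\left(g \right)} = 6 - g$
$L{\left(W \right)} = \sqrt{2} \sqrt{W}$ ($L{\left(W \right)} = \sqrt{2 W} = \sqrt{2} \sqrt{W}$)
$k{\left(K \right)} = K + \sqrt{2} \sqrt{K} \left(6 - K\right)$
$\frac{1}{133 - 46} + k{\left(-2 \right)} 36 = \frac{1}{133 - 46} + \left(-2 + \sqrt{2} \sqrt{-2} \left(6 - -2\right)\right) 36 = \frac{1}{87} + \left(-2 + \sqrt{2} i \sqrt{2} \left(6 + 2\right)\right) 36 = \frac{1}{87} + \left(-2 + \sqrt{2} i \sqrt{2} \cdot 8\right) 36 = \frac{1}{87} + \left(-2 + 16 i\right) 36 = \frac{1}{87} - \left(72 - 576 i\right) = - \frac{6263}{87} + 576 i$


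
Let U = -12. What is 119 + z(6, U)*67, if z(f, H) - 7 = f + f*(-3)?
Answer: -216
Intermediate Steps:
z(f, H) = 7 - 2*f (z(f, H) = 7 + (f + f*(-3)) = 7 + (f - 3*f) = 7 - 2*f)
119 + z(6, U)*67 = 119 + (7 - 2*6)*67 = 119 + (7 - 12)*67 = 119 - 5*67 = 119 - 335 = -216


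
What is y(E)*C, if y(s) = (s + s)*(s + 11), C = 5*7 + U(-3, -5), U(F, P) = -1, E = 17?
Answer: 32368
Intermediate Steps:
C = 34 (C = 5*7 - 1 = 35 - 1 = 34)
y(s) = 2*s*(11 + s) (y(s) = (2*s)*(11 + s) = 2*s*(11 + s))
y(E)*C = (2*17*(11 + 17))*34 = (2*17*28)*34 = 952*34 = 32368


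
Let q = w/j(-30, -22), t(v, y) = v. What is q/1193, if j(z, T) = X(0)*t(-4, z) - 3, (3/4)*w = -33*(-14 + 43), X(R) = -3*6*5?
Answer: -1276/425901 ≈ -0.0029960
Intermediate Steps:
X(R) = -90 (X(R) = -18*5 = -90)
w = -1276 (w = 4*(-33*(-14 + 43))/3 = 4*(-33*29)/3 = (4/3)*(-957) = -1276)
j(z, T) = 357 (j(z, T) = -90*(-4) - 3 = 360 - 3 = 357)
q = -1276/357 ≈ -3.5742
q/1193 = -1276/357/1193 = -1276/357*1/1193 = -1276/425901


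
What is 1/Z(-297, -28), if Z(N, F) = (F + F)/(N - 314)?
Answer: 611/56 ≈ 10.911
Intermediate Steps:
Z(N, F) = 2*F/(-314 + N) (Z(N, F) = (2*F)/(-314 + N) = 2*F/(-314 + N))
1/Z(-297, -28) = 1/(2*(-28)/(-314 - 297)) = 1/(2*(-28)/(-611)) = 1/(2*(-28)*(-1/611)) = 1/(56/611) = 611/56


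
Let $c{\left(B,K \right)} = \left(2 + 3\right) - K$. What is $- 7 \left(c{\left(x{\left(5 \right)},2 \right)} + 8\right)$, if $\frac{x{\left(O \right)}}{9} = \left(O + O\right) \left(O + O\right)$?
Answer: $-77$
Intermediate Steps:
$x{\left(O \right)} = 36 O^{2}$ ($x{\left(O \right)} = 9 \left(O + O\right) \left(O + O\right) = 9 \cdot 2 O 2 O = 9 \cdot 4 O^{2} = 36 O^{2}$)
$c{\left(B,K \right)} = 5 - K$
$- 7 \left(c{\left(x{\left(5 \right)},2 \right)} + 8\right) = - 7 \left(\left(5 - 2\right) + 8\right) = - 7 \left(3 + 8\right) = \left(-7\right) 11 = -77$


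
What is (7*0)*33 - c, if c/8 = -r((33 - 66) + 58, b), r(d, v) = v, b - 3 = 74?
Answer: 616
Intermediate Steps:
b = 77 (b = 3 + 74 = 77)
c = -616 (c = 8*(-1*77) = 8*(-77) = -616)
(7*0)*33 - c = (7*0)*33 - 1*(-616) = 0*33 + 616 = 0 + 616 = 616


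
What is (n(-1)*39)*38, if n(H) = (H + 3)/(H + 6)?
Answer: 2964/5 ≈ 592.80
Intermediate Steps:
n(H) = (3 + H)/(6 + H)
(n(-1)*39)*38 = (((3 - 1)/(6 - 1))*39)*38 = ((2/5)*39)*38 = (((⅕)*2)*39)*38 = ((⅖)*39)*38 = (78/5)*38 = 2964/5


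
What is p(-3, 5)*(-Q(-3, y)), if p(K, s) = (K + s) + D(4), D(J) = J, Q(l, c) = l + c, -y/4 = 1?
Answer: 42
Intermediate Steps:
y = -4 (y = -4*1 = -4)
Q(l, c) = c + l
p(K, s) = 4 + K + s (p(K, s) = (K + s) + 4 = 4 + K + s)
p(-3, 5)*(-Q(-3, y)) = (4 - 3 + 5)*(-(-4 - 3)) = 6*(-1*(-7)) = 6*7 = 42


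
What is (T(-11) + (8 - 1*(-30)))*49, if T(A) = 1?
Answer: 1911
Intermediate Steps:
(T(-11) + (8 - 1*(-30)))*49 = (1 + (8 - 1*(-30)))*49 = (1 + (8 + 30))*49 = (1 + 38)*49 = 39*49 = 1911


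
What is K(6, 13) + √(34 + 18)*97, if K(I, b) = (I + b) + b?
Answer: 32 + 194*√13 ≈ 731.48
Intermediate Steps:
K(I, b) = I + 2*b
K(6, 13) + √(34 + 18)*97 = (6 + 2*13) + √(34 + 18)*97 = (6 + 26) + √52*97 = 32 + (2*√13)*97 = 32 + 194*√13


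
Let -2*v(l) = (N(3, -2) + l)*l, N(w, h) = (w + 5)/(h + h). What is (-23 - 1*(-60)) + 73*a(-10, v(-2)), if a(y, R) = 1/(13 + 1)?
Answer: 591/14 ≈ 42.214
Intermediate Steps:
N(w, h) = (5 + w)/(2*h) (N(w, h) = (5 + w)/((2*h)) = (5 + w)*(1/(2*h)) = (5 + w)/(2*h))
v(l) = -l*(-2 + l)/2 (v(l) = -((½)*(5 + 3)/(-2) + l)*l/2 = -((½)*(-½)*8 + l)*l/2 = -(-2 + l)*l/2 = -l*(-2 + l)/2)
a(y, R) = 1/14
(-23 - 1*(-60)) + 73*a(-10, v(-2)) = (-23 - 1*(-60)) + 73*(1/14) = (-23 + 60) + 73/14 = 37 + 73/14 = 591/14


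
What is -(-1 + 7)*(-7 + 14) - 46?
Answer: -88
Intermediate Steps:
-(-1 + 7)*(-7 + 14) - 46 = -6*7 - 46 = -1*42 - 46 = -42 - 46 = -88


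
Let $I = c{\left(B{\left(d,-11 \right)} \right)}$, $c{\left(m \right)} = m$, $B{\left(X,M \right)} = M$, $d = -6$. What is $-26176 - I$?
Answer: $-26165$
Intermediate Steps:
$I = -11$
$-26176 - I = -26176 - -11 = -26176 + 11 = -26165$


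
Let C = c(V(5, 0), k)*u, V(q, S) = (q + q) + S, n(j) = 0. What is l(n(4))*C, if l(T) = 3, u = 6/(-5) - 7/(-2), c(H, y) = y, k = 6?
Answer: 207/5 ≈ 41.400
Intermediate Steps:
V(q, S) = S + 2*q (V(q, S) = 2*q + S = S + 2*q)
u = 23/10 (u = 6*(-1/5) - 7*(-1/2) = -6/5 + 7/2 = 23/10 ≈ 2.3000)
C = 69/5 (C = 6*(23/10) = 69/5 ≈ 13.800)
l(n(4))*C = 3*(69/5) = 207/5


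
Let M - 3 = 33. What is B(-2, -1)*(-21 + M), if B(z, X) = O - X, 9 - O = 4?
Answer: 90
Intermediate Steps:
M = 36 (M = 3 + 33 = 36)
O = 5 (O = 9 - 1*4 = 9 - 4 = 5)
B(z, X) = 5 - X
B(-2, -1)*(-21 + M) = (5 - 1*(-1))*(-21 + 36) = (5 + 1)*15 = 6*15 = 90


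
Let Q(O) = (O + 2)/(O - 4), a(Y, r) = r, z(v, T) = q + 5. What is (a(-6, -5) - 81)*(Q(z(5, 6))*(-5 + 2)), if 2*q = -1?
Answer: 3354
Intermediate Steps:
q = -½ (q = (½)*(-1) = -½ ≈ -0.50000)
z(v, T) = 9/2 (z(v, T) = -½ + 5 = 9/2)
Q(O) = (2 + O)/(-4 + O)
(a(-6, -5) - 81)*(Q(z(5, 6))*(-5 + 2)) = (-5 - 81)*(((2 + 9/2)/(-4 + 9/2))*(-5 + 2)) = -86*(13/2)/(½)*(-3) = -86*2*(13/2)*(-3) = -1118*(-3) = -86*(-39) = 3354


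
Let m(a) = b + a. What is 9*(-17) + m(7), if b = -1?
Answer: -147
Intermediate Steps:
m(a) = -1 + a
9*(-17) + m(7) = 9*(-17) + (-1 + 7) = -153 + 6 = -147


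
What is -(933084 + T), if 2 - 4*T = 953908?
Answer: -1389215/2 ≈ -6.9461e+5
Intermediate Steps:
T = -476953/2 (T = ½ - ¼*953908 = ½ - 238477 = -476953/2 ≈ -2.3848e+5)
-(933084 + T) = -(933084 - 476953/2) = -1*1389215/2 = -1389215/2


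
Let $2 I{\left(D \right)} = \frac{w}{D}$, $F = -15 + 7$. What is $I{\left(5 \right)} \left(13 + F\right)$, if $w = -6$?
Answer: $-3$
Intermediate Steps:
$F = -8$
$I{\left(D \right)} = - \frac{3}{D}$ ($I{\left(D \right)} = \frac{\left(-6\right) \frac{1}{D}}{2} = - \frac{3}{D}$)
$I{\left(5 \right)} \left(13 + F\right) = - \frac{3}{5} \left(13 - 8\right) = \left(-3\right) \frac{1}{5} \cdot 5 = \left(- \frac{3}{5}\right) 5 = -3$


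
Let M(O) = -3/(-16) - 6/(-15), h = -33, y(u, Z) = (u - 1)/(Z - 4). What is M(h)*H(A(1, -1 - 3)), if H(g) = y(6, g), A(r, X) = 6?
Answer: 47/32 ≈ 1.4688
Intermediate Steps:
y(u, Z) = (-1 + u)/(-4 + Z)
H(g) = 5/(-4 + g) (H(g) = (-1 + 6)/(-4 + g) = 5/(-4 + g))
M(O) = 47/80 (M(O) = -3*(-1/16) - 6*(-1/15) = 3/16 + ⅖ = 47/80)
M(h)*H(A(1, -1 - 3)) = 47*(5/(-4 + 6))/80 = 47*(5/2)/80 = 47*(5*(½))/80 = (47/80)*(5/2) = 47/32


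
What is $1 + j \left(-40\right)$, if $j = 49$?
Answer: $-1959$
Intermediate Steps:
$1 + j \left(-40\right) = 1 + 49 \left(-40\right) = 1 - 1960 = -1959$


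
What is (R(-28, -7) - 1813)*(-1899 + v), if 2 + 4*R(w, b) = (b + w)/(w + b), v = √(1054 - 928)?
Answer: 13773447/4 - 21759*√14/4 ≈ 3.4230e+6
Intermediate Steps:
v = 3*√14 (v = √126 = 3*√14 ≈ 11.225)
R(w, b) = -¼ (R(w, b) = -½ + ((b + w)/(w + b))/4 = -½ + ((b + w)/(b + w))/4 = -½ + (¼)*1 = -½ + ¼ = -¼)
(R(-28, -7) - 1813)*(-1899 + v) = (-¼ - 1813)*(-1899 + 3*√14) = -7253*(-1899 + 3*√14)/4 = 13773447/4 - 21759*√14/4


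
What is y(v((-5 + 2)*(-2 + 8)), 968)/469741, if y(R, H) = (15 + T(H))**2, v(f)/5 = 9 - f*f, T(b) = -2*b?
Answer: 32657/4157 ≈ 7.8559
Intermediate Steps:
v(f) = 45 - 5*f**2 (v(f) = 5*(9 - f*f) = 5*(9 - f**2) = 45 - 5*f**2)
y(R, H) = (15 - 2*H)**2
y(v((-5 + 2)*(-2 + 8)), 968)/469741 = (-15 + 2*968)**2/469741 = (-15 + 1936)**2*(1/469741) = 1921**2*(1/469741) = 3690241*(1/469741) = 32657/4157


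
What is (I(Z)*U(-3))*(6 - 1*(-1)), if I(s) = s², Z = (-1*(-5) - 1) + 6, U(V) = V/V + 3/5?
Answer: 1120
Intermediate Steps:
U(V) = 8/5 (U(V) = 1 + 3*(⅕) = 1 + ⅗ = 8/5)
Z = 10 (Z = (5 - 1) + 6 = 4 + 6 = 10)
(I(Z)*U(-3))*(6 - 1*(-1)) = (10²*(8/5))*(6 - 1*(-1)) = (100*(8/5))*(6 + 1) = 160*7 = 1120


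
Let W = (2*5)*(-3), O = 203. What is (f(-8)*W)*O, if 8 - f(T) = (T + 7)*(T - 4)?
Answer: 24360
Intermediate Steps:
f(T) = 8 - (-4 + T)*(7 + T) (f(T) = 8 - (T + 7)*(T - 4) = 8 - (7 + T)*(-4 + T) = 8 - (-4 + T)*(7 + T))
W = -30 (W = 10*(-3) = -30)
(f(-8)*W)*O = ((36 - 1*(-8)² - 3*(-8))*(-30))*203 = ((36 - 1*64 + 24)*(-30))*203 = ((36 - 64 + 24)*(-30))*203 = -4*(-30)*203 = 120*203 = 24360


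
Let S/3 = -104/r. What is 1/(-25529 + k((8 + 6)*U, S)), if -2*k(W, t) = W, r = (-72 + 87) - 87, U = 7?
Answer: -1/25578 ≈ -3.9096e-5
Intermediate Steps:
r = -72 (r = 15 - 87 = -72)
S = 13/3 (S = 3*(-104/(-72)) = 3*(-104*(-1/72)) = 3*(13/9) = 13/3 ≈ 4.3333)
k(W, t) = -W/2
1/(-25529 + k((8 + 6)*U, S)) = 1/(-25529 - (8 + 6)*7/2) = 1/(-25529 - 7*7) = 1/(-25529 - ½*98) = 1/(-25529 - 49) = 1/(-25578) = -1/25578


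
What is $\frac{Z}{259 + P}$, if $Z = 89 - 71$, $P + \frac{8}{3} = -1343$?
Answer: $- \frac{27}{1630} \approx -0.016564$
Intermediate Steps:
$P = - \frac{4037}{3}$ ($P = - \frac{8}{3} - 1343 = - \frac{4037}{3} \approx -1345.7$)
$Z = 18$ ($Z = 89 - 71 = 18$)
$\frac{Z}{259 + P} = \frac{1}{259 - \frac{4037}{3}} \cdot 18 = \frac{1}{- \frac{3260}{3}} \cdot 18 = \left(- \frac{3}{3260}\right) 18 = - \frac{27}{1630}$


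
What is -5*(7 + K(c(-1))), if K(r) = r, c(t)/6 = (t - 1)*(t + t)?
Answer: -155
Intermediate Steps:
c(t) = 12*t*(-1 + t) (c(t) = 6*((t - 1)*(t + t)) = 6*((-1 + t)*(2*t)) = 6*(2*t*(-1 + t)) = 12*t*(-1 + t))
-5*(7 + K(c(-1))) = -5*(7 + 12*(-1)*(-1 - 1)) = -5*(7 + 12*(-1)*(-2)) = -5*(7 + 24) = -5*31 = -155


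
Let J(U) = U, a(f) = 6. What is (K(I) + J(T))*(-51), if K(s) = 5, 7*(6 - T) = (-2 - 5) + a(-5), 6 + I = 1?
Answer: -3978/7 ≈ -568.29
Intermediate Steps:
I = -5 (I = -6 + 1 = -5)
T = 43/7 (T = 6 - ((-2 - 5) + 6)/7 = 6 - (-7 + 6)/7 = 6 - 1/7*(-1) = 6 + 1/7 = 43/7 ≈ 6.1429)
(K(I) + J(T))*(-51) = (5 + 43/7)*(-51) = (78/7)*(-51) = -3978/7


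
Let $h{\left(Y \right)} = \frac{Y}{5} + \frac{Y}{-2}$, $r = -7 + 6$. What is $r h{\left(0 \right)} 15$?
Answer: $0$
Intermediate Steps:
$r = -1$
$h{\left(Y \right)} = - \frac{3 Y}{10}$ ($h{\left(Y \right)} = Y \frac{1}{5} + Y \left(- \frac{1}{2}\right) = \frac{Y}{5} - \frac{Y}{2} = - \frac{3 Y}{10}$)
$r h{\left(0 \right)} 15 = - \frac{\left(-3\right) 0}{10} \cdot 15 = \left(-1\right) 0 \cdot 15 = 0 \cdot 15 = 0$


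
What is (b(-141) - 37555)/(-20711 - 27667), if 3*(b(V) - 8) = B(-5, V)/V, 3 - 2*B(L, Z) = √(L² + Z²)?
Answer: 10588255/13642596 - √19906/40927788 ≈ 0.77611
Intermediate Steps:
B(L, Z) = 3/2 - √(L² + Z²)/2
b(V) = 8 + (3/2 - √(25 + V²)/2)/(3*V) (b(V) = 8 + ((3/2 - √((-5)² + V²)/2)/V)/3 = 8 + ((3/2 - √(25 + V²)/2)/V)/3 = 8 + (3/2 - √(25 + V²)/2)/(3*V))
(b(-141) - 37555)/(-20711 - 27667) = ((⅙)*(3 - √(25 + (-141)²) + 48*(-141))/(-141) - 37555)/(-20711 - 27667) = ((⅙)*(-1/141)*(3 - √(25 + 19881) - 6768) - 37555)/(-48378) = ((⅙)*(-1/141)*(3 - √19906 - 6768) - 37555)*(-1/48378) = ((⅙)*(-1/141)*(-6765 - √19906) - 37555)*(-1/48378) = ((2255/282 + √19906/846) - 37555)*(-1/48378) = (-10588255/282 + √19906/846)*(-1/48378) = 10588255/13642596 - √19906/40927788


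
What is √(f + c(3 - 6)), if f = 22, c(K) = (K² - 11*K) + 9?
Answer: √73 ≈ 8.5440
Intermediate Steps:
c(K) = 9 + K² - 11*K
√(f + c(3 - 6)) = √(22 + (9 + (3 - 6)² - 11*(3 - 6))) = √(22 + (9 + (-3)² - 11*(-3))) = √(22 + (9 + 9 + 33)) = √(22 + 51) = √73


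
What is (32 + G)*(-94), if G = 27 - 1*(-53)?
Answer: -10528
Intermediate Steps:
G = 80 (G = 27 + 53 = 80)
(32 + G)*(-94) = (32 + 80)*(-94) = 112*(-94) = -10528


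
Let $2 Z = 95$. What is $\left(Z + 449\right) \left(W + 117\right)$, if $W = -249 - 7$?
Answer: $- \frac{138027}{2} \approx -69014.0$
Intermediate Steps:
$Z = \frac{95}{2}$ ($Z = \frac{1}{2} \cdot 95 = \frac{95}{2} \approx 47.5$)
$W = -256$
$\left(Z + 449\right) \left(W + 117\right) = \left(\frac{95}{2} + 449\right) \left(-256 + 117\right) = \frac{993}{2} \left(-139\right) = - \frac{138027}{2}$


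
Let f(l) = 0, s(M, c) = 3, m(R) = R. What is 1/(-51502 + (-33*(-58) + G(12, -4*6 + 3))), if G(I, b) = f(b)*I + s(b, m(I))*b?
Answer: -1/49651 ≈ -2.0141e-5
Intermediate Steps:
G(I, b) = 3*b (G(I, b) = 0*I + 3*b = 0 + 3*b = 3*b)
1/(-51502 + (-33*(-58) + G(12, -4*6 + 3))) = 1/(-51502 + (-33*(-58) + 3*(-4*6 + 3))) = 1/(-51502 + (1914 + 3*(-24 + 3))) = 1/(-51502 + (1914 + 3*(-21))) = 1/(-51502 + (1914 - 63)) = 1/(-51502 + 1851) = 1/(-49651) = -1/49651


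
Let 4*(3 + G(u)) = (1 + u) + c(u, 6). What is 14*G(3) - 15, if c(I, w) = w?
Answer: -22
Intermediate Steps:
G(u) = -5/4 + u/4 (G(u) = -3 + ((1 + u) + 6)/4 = -3 + (7 + u)/4 = -3 + (7/4 + u/4) = -5/4 + u/4)
14*G(3) - 15 = 14*(-5/4 + (¼)*3) - 15 = 14*(-5/4 + ¾) - 15 = 14*(-½) - 15 = -7 - 15 = -22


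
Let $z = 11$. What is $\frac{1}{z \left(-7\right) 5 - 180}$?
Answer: $- \frac{1}{565} \approx -0.0017699$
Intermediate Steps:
$\frac{1}{z \left(-7\right) 5 - 180} = \frac{1}{11 \left(-7\right) 5 - 180} = \frac{1}{\left(-77\right) 5 - 180} = \frac{1}{-385 - 180} = \frac{1}{-565} = - \frac{1}{565}$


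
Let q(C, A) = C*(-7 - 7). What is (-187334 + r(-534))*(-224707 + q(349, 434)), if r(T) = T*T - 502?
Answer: -22343990760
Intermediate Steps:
q(C, A) = -14*C (q(C, A) = C*(-14) = -14*C)
r(T) = -502 + T**2 (r(T) = T**2 - 502 = -502 + T**2)
(-187334 + r(-534))*(-224707 + q(349, 434)) = (-187334 + (-502 + (-534)**2))*(-224707 - 14*349) = (-187334 + (-502 + 285156))*(-224707 - 4886) = (-187334 + 284654)*(-229593) = 97320*(-229593) = -22343990760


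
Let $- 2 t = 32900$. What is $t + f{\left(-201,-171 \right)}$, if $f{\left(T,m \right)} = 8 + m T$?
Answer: $17929$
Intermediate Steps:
$t = -16450$ ($t = \left(- \frac{1}{2}\right) 32900 = -16450$)
$f{\left(T,m \right)} = 8 + T m$
$t + f{\left(-201,-171 \right)} = -16450 + \left(8 - -34371\right) = -16450 + \left(8 + 34371\right) = -16450 + 34379 = 17929$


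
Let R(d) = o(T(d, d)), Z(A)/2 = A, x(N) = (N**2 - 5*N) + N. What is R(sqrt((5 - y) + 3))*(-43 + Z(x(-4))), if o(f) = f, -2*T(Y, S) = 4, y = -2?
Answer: -42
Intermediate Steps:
T(Y, S) = -2 (T(Y, S) = -1/2*4 = -2)
x(N) = N**2 - 4*N
Z(A) = 2*A
R(d) = -2
R(sqrt((5 - y) + 3))*(-43 + Z(x(-4))) = -2*(-43 + 2*(-4*(-4 - 4))) = -2*(-43 + 2*(-4*(-8))) = -2*(-43 + 2*32) = -2*(-43 + 64) = -2*21 = -42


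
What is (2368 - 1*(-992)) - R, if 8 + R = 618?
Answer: 2750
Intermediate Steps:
R = 610 (R = -8 + 618 = 610)
(2368 - 1*(-992)) - R = (2368 - 1*(-992)) - 1*610 = (2368 + 992) - 610 = 3360 - 610 = 2750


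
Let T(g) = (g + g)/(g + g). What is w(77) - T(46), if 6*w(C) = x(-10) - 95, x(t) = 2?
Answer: -33/2 ≈ -16.500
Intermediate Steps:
T(g) = 1 (T(g) = (2*g)/((2*g)) = (2*g)*(1/(2*g)) = 1)
w(C) = -31/2 (w(C) = (2 - 95)/6 = (1/6)*(-93) = -31/2)
w(77) - T(46) = -31/2 - 1*1 = -31/2 - 1 = -33/2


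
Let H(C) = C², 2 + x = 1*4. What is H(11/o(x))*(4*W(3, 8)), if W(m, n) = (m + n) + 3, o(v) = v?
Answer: 1694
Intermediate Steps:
x = 2 (x = -2 + 1*4 = -2 + 4 = 2)
W(m, n) = 3 + m + n
H(11/o(x))*(4*W(3, 8)) = (11/2)²*(4*(3 + 3 + 8)) = (11*(½))²*(4*14) = (11/2)²*56 = (121/4)*56 = 1694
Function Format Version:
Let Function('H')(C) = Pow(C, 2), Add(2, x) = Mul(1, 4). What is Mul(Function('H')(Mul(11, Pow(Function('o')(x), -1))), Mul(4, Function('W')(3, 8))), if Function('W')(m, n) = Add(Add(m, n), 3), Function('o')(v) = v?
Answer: 1694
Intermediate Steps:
x = 2 (x = Add(-2, Mul(1, 4)) = Add(-2, 4) = 2)
Function('W')(m, n) = Add(3, m, n)
Mul(Function('H')(Mul(11, Pow(Function('o')(x), -1))), Mul(4, Function('W')(3, 8))) = Mul(Pow(Mul(11, Pow(2, -1)), 2), Mul(4, Add(3, 3, 8))) = Mul(Pow(Mul(11, Rational(1, 2)), 2), Mul(4, 14)) = Mul(Pow(Rational(11, 2), 2), 56) = Mul(Rational(121, 4), 56) = 1694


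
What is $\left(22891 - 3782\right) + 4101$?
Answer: $23210$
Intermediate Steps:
$\left(22891 - 3782\right) + 4101 = 19109 + 4101 = 23210$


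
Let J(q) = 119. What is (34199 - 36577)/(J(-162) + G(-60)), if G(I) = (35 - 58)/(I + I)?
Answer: -285360/14303 ≈ -19.951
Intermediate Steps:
G(I) = -23/(2*I) (G(I) = -23*1/(2*I) = -23/(2*I))
(34199 - 36577)/(J(-162) + G(-60)) = (34199 - 36577)/(119 - 23/2/(-60)) = -2378/(119 - 23/2*(-1/60)) = -2378/(119 + 23/120) = -2378/14303/120 = -2378*120/14303 = -285360/14303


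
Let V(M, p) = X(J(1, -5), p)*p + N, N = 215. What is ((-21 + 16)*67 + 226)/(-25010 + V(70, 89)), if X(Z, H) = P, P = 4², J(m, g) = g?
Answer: 109/23371 ≈ 0.0046639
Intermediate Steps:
P = 16
X(Z, H) = 16
V(M, p) = 215 + 16*p (V(M, p) = 16*p + 215 = 215 + 16*p)
((-21 + 16)*67 + 226)/(-25010 + V(70, 89)) = ((-21 + 16)*67 + 226)/(-25010 + (215 + 16*89)) = (-5*67 + 226)/(-25010 + (215 + 1424)) = (-335 + 226)/(-25010 + 1639) = -109/(-23371) = -109*(-1/23371) = 109/23371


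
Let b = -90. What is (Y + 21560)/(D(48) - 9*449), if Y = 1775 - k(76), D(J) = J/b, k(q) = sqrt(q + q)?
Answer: -350025/60623 + 30*sqrt(38)/60623 ≈ -5.7708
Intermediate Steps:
k(q) = sqrt(2)*sqrt(q) (k(q) = sqrt(2*q) = sqrt(2)*sqrt(q))
D(J) = -J/90 (D(J) = J/(-90) = J*(-1/90) = -J/90)
Y = 1775 - 2*sqrt(38) (Y = 1775 - sqrt(2)*sqrt(76) = 1775 - sqrt(2)*2*sqrt(19) = 1775 - 2*sqrt(38) ≈ 1762.7)
(Y + 21560)/(D(48) - 9*449) = ((1775 - 2*sqrt(38)) + 21560)/(-1/90*48 - 9*449) = (23335 - 2*sqrt(38))/(-8/15 - 4041) = (23335 - 2*sqrt(38))/(-60623/15) = (23335 - 2*sqrt(38))*(-15/60623) = -350025/60623 + 30*sqrt(38)/60623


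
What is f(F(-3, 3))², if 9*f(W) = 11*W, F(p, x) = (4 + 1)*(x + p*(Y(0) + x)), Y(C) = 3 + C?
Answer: 75625/9 ≈ 8402.8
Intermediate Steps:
F(p, x) = 5*x + 5*p*(3 + x) (F(p, x) = (4 + 1)*(x + p*((3 + 0) + x)) = 5*(x + p*(3 + x)) = 5*x + 5*p*(3 + x))
f(W) = 11*W/9 (f(W) = (11*W)/9 = 11*W/9)
f(F(-3, 3))² = (11*(5*3 + 15*(-3) + 5*(-3)*3)/9)² = (11*(15 - 45 - 45)/9)² = ((11/9)*(-75))² = (-275/3)² = 75625/9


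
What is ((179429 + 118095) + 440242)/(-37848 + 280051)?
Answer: 737766/242203 ≈ 3.0461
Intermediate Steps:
((179429 + 118095) + 440242)/(-37848 + 280051) = (297524 + 440242)/242203 = 737766*(1/242203) = 737766/242203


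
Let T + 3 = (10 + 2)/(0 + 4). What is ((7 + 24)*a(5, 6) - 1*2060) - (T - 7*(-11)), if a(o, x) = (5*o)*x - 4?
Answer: 2389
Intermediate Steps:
T = 0 (T = -3 + (10 + 2)/(0 + 4) = -3 + 12/4 = -3 + 12*(¼) = -3 + 3 = 0)
a(o, x) = -4 + 5*o*x (a(o, x) = 5*o*x - 4 = -4 + 5*o*x)
((7 + 24)*a(5, 6) - 1*2060) - (T - 7*(-11)) = ((7 + 24)*(-4 + 5*5*6) - 1*2060) - (0 - 7*(-11)) = (31*(-4 + 150) - 2060) - (0 + 77) = (31*146 - 2060) - 1*77 = (4526 - 2060) - 77 = 2466 - 77 = 2389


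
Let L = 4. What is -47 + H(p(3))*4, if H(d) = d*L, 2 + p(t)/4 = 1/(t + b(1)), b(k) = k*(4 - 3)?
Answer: -159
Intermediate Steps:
b(k) = k (b(k) = k*1 = k)
p(t) = -8 + 4/(1 + t) (p(t) = -8 + 4/(t + 1) = -8 + 4/(1 + t))
H(d) = 4*d (H(d) = d*4 = 4*d)
-47 + H(p(3))*4 = -47 + (4*(4*(-1 - 2*3)/(1 + 3)))*4 = -47 + (4*(4*(-1 - 6)/4))*4 = -47 + (4*(4*(¼)*(-7)))*4 = -47 + (4*(-7))*4 = -47 - 28*4 = -47 - 112 = -159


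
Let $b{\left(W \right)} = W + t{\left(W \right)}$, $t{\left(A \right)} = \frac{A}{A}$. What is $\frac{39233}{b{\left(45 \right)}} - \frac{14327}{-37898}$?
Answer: $\frac{371877819}{435827} \approx 853.27$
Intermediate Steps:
$t{\left(A \right)} = 1$
$b{\left(W \right)} = 1 + W$ ($b{\left(W \right)} = W + 1 = 1 + W$)
$\frac{39233}{b{\left(45 \right)}} - \frac{14327}{-37898} = \frac{39233}{1 + 45} - \frac{14327}{-37898} = \frac{39233}{46} - - \frac{14327}{37898} = 39233 \cdot \frac{1}{46} + \frac{14327}{37898} = \frac{39233}{46} + \frac{14327}{37898} = \frac{371877819}{435827}$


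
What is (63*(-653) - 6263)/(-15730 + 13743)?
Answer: 47402/1987 ≈ 23.856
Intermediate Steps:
(63*(-653) - 6263)/(-15730 + 13743) = (-41139 - 6263)/(-1987) = -47402*(-1/1987) = 47402/1987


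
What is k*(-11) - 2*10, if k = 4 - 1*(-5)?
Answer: -119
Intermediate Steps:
k = 9 (k = 4 + 5 = 9)
k*(-11) - 2*10 = 9*(-11) - 2*10 = -99 - 20 = -119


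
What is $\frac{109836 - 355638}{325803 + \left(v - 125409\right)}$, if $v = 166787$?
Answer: $- \frac{245802}{367181} \approx -0.66943$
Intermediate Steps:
$\frac{109836 - 355638}{325803 + \left(v - 125409\right)} = \frac{109836 - 355638}{325803 + \left(166787 - 125409\right)} = - \frac{245802}{325803 + 41378} = - \frac{245802}{367181}$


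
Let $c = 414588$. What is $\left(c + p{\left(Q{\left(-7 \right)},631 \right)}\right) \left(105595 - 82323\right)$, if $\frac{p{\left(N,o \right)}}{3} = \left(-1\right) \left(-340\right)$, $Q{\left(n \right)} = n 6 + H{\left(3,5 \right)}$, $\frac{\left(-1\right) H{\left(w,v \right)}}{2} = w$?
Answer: $9672029376$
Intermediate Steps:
$H{\left(w,v \right)} = - 2 w$
$Q{\left(n \right)} = -6 + 6 n$ ($Q{\left(n \right)} = n 6 - 6 = 6 n - 6 = -6 + 6 n$)
$p{\left(N,o \right)} = 1020$ ($p{\left(N,o \right)} = 3 \left(\left(-1\right) \left(-340\right)\right) = 3 \cdot 340 = 1020$)
$\left(c + p{\left(Q{\left(-7 \right)},631 \right)}\right) \left(105595 - 82323\right) = \left(414588 + 1020\right) \left(105595 - 82323\right) = 415608 \cdot 23272 = 9672029376$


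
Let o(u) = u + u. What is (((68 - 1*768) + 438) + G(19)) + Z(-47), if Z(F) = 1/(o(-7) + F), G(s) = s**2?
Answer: 6038/61 ≈ 98.984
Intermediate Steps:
o(u) = 2*u
Z(F) = 1/(-14 + F) (Z(F) = 1/(2*(-7) + F) = 1/(-14 + F))
(((68 - 1*768) + 438) + G(19)) + Z(-47) = (((68 - 1*768) + 438) + 19**2) + 1/(-14 - 47) = (((68 - 768) + 438) + 361) + 1/(-61) = ((-700 + 438) + 361) - 1/61 = (-262 + 361) - 1/61 = 99 - 1/61 = 6038/61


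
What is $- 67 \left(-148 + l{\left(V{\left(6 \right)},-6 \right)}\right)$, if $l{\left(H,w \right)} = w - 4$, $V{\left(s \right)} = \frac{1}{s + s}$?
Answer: $10586$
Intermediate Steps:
$V{\left(s \right)} = \frac{1}{2 s}$
$l{\left(H,w \right)} = -4 + w$
$- 67 \left(-148 + l{\left(V{\left(6 \right)},-6 \right)}\right) = - 67 \left(-148 - 10\right) = \left(-67\right) \left(-158\right) = 10586$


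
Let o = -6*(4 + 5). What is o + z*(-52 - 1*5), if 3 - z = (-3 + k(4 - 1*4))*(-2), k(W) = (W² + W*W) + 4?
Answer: -339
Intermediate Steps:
k(W) = 4 + 2*W² (k(W) = (W² + W²) + 4 = 2*W² + 4 = 4 + 2*W²)
z = 5 (z = 3 - (-3 + (4 + 2*(4 - 1*4)²))*(-2) = 3 - (-3 + (4 + 2*(4 - 4)²))*(-2) = 3 - (-3 + (4 + 2*0²))*(-2) = 3 - (-3 + (4 + 2*0))*(-2) = 3 - (-3 + (4 + 0))*(-2) = 3 - (-3 + 4)*(-2) = 3 - (-2) = 3 - 1*(-2) = 3 + 2 = 5)
o = -54 (o = -6*9 = -54)
o + z*(-52 - 1*5) = -54 + 5*(-52 - 1*5) = -54 + 5*(-52 - 5) = -54 + 5*(-57) = -54 - 285 = -339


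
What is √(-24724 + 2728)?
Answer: 6*I*√611 ≈ 148.31*I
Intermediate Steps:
√(-24724 + 2728) = √(-21996) = 6*I*√611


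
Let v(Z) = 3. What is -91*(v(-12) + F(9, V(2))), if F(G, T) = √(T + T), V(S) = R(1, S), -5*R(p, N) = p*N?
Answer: -273 - 182*I*√5/5 ≈ -273.0 - 81.393*I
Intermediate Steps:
R(p, N) = -N*p/5 (R(p, N) = -p*N/5 = -N*p/5)
V(S) = -S/5 (V(S) = -⅕*S*1 = -S/5)
F(G, T) = √2*√T (F(G, T) = √(2*T) = √2*√T)
-91*(v(-12) + F(9, V(2))) = -91*(3 + √2*√(-⅕*2)) = -91*(3 + √2*√(-⅖)) = -91*(3 + √2*(I*√10/5)) = -91*(3 + 2*I*√5/5) = -273 - 182*I*√5/5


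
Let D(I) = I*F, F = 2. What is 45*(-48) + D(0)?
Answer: -2160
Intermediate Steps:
D(I) = 2*I (D(I) = I*2 = 2*I)
45*(-48) + D(0) = 45*(-48) + 2*0 = -2160 + 0 = -2160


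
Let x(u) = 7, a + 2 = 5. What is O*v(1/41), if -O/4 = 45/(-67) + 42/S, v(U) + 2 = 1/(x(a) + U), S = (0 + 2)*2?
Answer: 234865/3216 ≈ 73.030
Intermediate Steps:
a = 3 (a = -2 + 5 = 3)
S = 4 (S = 2*2 = 4)
v(U) = -2 + 1/(7 + U)
O = -2634/67 (O = -4*(45/(-67) + 42/4) = -4*(45*(-1/67) + 42*(¼)) = -4*(-45/67 + 21/2) = -4*1317/134 = -2634/67 ≈ -39.313)
O*v(1/41) = -2634*(-13 - 2/41)/(67*(7 + 1/41)) = -2634*(-13 - 2*1/41)/(67*(7 + 1/41)) = -2634*(-13 - 2/41)/(67*288/41) = -17999*(-535)/(3216*41) = -2634/67*(-535/288) = 234865/3216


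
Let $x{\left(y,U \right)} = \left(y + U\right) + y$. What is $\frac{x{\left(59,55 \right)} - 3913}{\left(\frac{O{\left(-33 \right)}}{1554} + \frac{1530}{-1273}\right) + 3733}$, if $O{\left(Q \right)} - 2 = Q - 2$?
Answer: $- \frac{2466208360}{2460785919} \approx -1.0022$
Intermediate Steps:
$x{\left(y,U \right)} = U + 2 y$ ($x{\left(y,U \right)} = \left(U + y\right) + y = U + 2 y$)
$O{\left(Q \right)} = Q$ ($O{\left(Q \right)} = 2 + \left(Q - 2\right) = 2 + \left(-2 + Q\right) = Q$)
$\frac{x{\left(59,55 \right)} - 3913}{\left(\frac{O{\left(-33 \right)}}{1554} + \frac{1530}{-1273}\right) + 3733} = \frac{\left(55 + 2 \cdot 59\right) - 3913}{\left(- \frac{33}{1554} + \frac{1530}{-1273}\right) + 3733} = \frac{\left(55 + 118\right) - 3913}{\left(\left(-33\right) \frac{1}{1554} + 1530 \left(- \frac{1}{1273}\right)\right) + 3733} = \frac{173 - 3913}{\left(- \frac{11}{518} - \frac{1530}{1273}\right) + 3733} = - \frac{3740}{- \frac{806543}{659414} + 3733} = - \frac{3740}{\frac{2460785919}{659414}} = \left(-3740\right) \frac{659414}{2460785919} = - \frac{2466208360}{2460785919}$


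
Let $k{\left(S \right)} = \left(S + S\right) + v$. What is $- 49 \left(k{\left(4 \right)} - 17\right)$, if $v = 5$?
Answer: $196$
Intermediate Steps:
$k{\left(S \right)} = 5 + 2 S$ ($k{\left(S \right)} = \left(S + S\right) + 5 = 2 S + 5 = 5 + 2 S$)
$- 49 \left(k{\left(4 \right)} - 17\right) = - 49 \left(\left(5 + 2 \cdot 4\right) - 17\right) = - 49 \left(\left(5 + 8\right) - 17\right) = - 49 \left(13 - 17\right) = \left(-49\right) \left(-4\right) = 196$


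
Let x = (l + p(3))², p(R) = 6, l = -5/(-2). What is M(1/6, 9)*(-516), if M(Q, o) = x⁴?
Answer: -899872709889/64 ≈ -1.4061e+10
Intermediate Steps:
l = 5/2 (l = -5*(-½) = 5/2 ≈ 2.5000)
x = 289/4 (x = (5/2 + 6)² = (17/2)² = 289/4 ≈ 72.250)
M(Q, o) = 6975757441/256 (M(Q, o) = (289/4)⁴ = 6975757441/256)
M(1/6, 9)*(-516) = (6975757441/256)*(-516) = -899872709889/64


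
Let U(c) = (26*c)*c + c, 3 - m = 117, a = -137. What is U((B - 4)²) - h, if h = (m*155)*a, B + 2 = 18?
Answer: -1881510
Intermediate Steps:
B = 16 (B = -2 + 18 = 16)
m = -114 (m = 3 - 1*117 = 3 - 117 = -114)
h = 2420790 (h = -114*155*(-137) = -17670*(-137) = 2420790)
U(c) = c + 26*c² (U(c) = 26*c² + c = c + 26*c²)
U((B - 4)²) - h = (16 - 4)²*(1 + 26*(16 - 4)²) - 1*2420790 = 12²*(1 + 26*12²) - 2420790 = 144*(1 + 26*144) - 2420790 = 144*(1 + 3744) - 2420790 = 144*3745 - 2420790 = 539280 - 2420790 = -1881510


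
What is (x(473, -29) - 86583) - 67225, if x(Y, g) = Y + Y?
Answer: -152862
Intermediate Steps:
x(Y, g) = 2*Y
(x(473, -29) - 86583) - 67225 = (2*473 - 86583) - 67225 = (946 - 86583) - 67225 = -85637 - 67225 = -152862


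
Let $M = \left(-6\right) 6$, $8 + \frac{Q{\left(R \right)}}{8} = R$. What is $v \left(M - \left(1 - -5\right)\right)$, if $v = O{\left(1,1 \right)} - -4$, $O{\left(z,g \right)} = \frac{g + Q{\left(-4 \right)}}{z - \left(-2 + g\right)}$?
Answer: $1827$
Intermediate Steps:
$Q{\left(R \right)} = -64 + 8 R$
$O{\left(z,g \right)} = \frac{-96 + g}{2 + z - g}$ ($O{\left(z,g \right)} = \frac{g + \left(-64 + 8 \left(-4\right)\right)}{z - \left(-2 + g\right)} = \frac{g - 96}{2 + z - g} = \frac{-96 + g}{2 + z - g}$)
$M = -36$
$v = - \frac{87}{2}$ ($v = \frac{-96 + 1}{2 + 1 - 1} - -4 = \frac{1}{2 + 1 - 1} \left(-95\right) + 4 = \frac{1}{2} \left(-95\right) + 4 = - \frac{95}{2} + 4 = - \frac{87}{2} \approx -43.5$)
$v \left(M - \left(1 - -5\right)\right) = - \frac{87 \left(-36 - \left(1 - -5\right)\right)}{2} = - \frac{87 \left(-36 - \left(1 + 5\right)\right)}{2} = - \frac{87 \left(-36 - 6\right)}{2} = \left(- \frac{87}{2}\right) \left(-42\right) = 1827$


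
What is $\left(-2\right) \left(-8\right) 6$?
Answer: $96$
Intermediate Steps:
$\left(-2\right) \left(-8\right) 6 = 16 \cdot 6 = 96$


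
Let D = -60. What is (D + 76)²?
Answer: 256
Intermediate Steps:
(D + 76)² = (-60 + 76)² = 16² = 256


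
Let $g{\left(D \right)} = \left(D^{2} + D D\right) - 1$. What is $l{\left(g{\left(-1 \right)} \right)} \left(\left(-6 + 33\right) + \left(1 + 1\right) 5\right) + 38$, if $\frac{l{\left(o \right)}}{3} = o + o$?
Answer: $260$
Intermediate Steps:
$g{\left(D \right)} = -1 + 2 D^{2}$ ($g{\left(D \right)} = \left(D^{2} + D^{2}\right) - 1 = 2 D^{2} - 1 = -1 + 2 D^{2}$)
$l{\left(o \right)} = 6 o$ ($l{\left(o \right)} = 3 \left(o + o\right) = 3 \cdot 2 o = 6 o$)
$l{\left(g{\left(-1 \right)} \right)} \left(\left(-6 + 33\right) + \left(1 + 1\right) 5\right) + 38 = 6 \left(-1 + 2 \left(-1\right)^{2}\right) \left(\left(-6 + 33\right) + \left(1 + 1\right) 5\right) + 38 = 6 \left(-1 + 2 \cdot 1\right) \left(27 + 2 \cdot 5\right) + 38 = 6 \left(-1 + 2\right) \left(27 + 10\right) + 38 = 6 \cdot 1 \cdot 37 + 38 = 6 \cdot 37 + 38 = 222 + 38 = 260$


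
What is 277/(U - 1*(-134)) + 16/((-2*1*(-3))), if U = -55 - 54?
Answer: 1031/75 ≈ 13.747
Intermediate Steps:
U = -109
277/(U - 1*(-134)) + 16/((-2*1*(-3))) = 277/(-109 - 1*(-134)) + 16/((-2*1*(-3))) = 277/(-109 + 134) + 16/((-2*(-3))) = 277/25 + 16/6 = 277*(1/25) + 16*(⅙) = 277/25 + 8/3 = 1031/75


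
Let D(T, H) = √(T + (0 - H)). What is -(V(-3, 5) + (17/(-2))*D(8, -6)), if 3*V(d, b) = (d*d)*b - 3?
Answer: -14 + 17*√14/2 ≈ 17.804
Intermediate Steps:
D(T, H) = √(T - H)
V(d, b) = -1 + b*d²/3 (V(d, b) = ((d*d)*b - 3)/3 = (d²*b - 3)/3 = (b*d² - 3)/3 = (-3 + b*d²)/3 = -1 + b*d²/3)
-(V(-3, 5) + (17/(-2))*D(8, -6)) = -((-1 + (⅓)*5*(-3)²) + (17/(-2))*√(8 - 1*(-6))) = -((-1 + (⅓)*5*9) + (17*(-½))*√(8 + 6)) = -((-1 + 15) - 17*√14/2) = -(14 - 17*√14/2) = -14 + 17*√14/2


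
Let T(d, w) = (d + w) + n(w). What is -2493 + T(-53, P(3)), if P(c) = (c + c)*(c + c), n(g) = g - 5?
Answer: -2479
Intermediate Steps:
n(g) = -5 + g
P(c) = 4*c**2 (P(c) = (2*c)*(2*c) = 4*c**2)
T(d, w) = -5 + d + 2*w (T(d, w) = (d + w) + (-5 + w) = -5 + d + 2*w)
-2493 + T(-53, P(3)) = -2493 + (-5 - 53 + 2*(4*3**2)) = -2493 + (-5 - 53 + 2*(4*9)) = -2493 + (-5 - 53 + 2*36) = -2493 + (-5 - 53 + 72) = -2493 + 14 = -2479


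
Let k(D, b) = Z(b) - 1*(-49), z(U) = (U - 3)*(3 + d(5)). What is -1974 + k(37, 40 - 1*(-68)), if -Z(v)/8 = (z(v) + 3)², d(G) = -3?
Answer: -1997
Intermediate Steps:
z(U) = 0 (z(U) = (U - 3)*(3 - 3) = (-3 + U)*0 = 0)
Z(v) = -72 (Z(v) = -8*(0 + 3)² = -8*3² = -8*9 = -72)
k(D, b) = -23 (k(D, b) = -72 - 1*(-49) = -72 + 49 = -23)
-1974 + k(37, 40 - 1*(-68)) = -1974 - 23 = -1997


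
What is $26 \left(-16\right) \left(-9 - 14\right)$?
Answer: $9568$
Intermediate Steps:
$26 \left(-16\right) \left(-9 - 14\right) = \left(-416\right) \left(-23\right) = 9568$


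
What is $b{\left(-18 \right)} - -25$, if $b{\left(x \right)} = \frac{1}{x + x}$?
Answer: $\frac{899}{36} \approx 24.972$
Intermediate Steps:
$b{\left(x \right)} = \frac{1}{2 x}$
$b{\left(-18 \right)} - -25 = \frac{1}{2 \left(-18\right)} - -25 = \frac{1}{2} \left(- \frac{1}{18}\right) + 25 = - \frac{1}{36} + 25 = \frac{899}{36}$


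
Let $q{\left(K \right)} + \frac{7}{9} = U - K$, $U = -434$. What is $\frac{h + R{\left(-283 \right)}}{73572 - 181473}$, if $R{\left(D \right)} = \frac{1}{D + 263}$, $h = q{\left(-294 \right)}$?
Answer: $\frac{25349}{19422180} \approx 0.0013052$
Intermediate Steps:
$q{\left(K \right)} = - \frac{3913}{9} - K$ ($q{\left(K \right)} = - \frac{7}{9} - \left(434 + K\right) = - \frac{3913}{9} - K$)
$h = - \frac{1267}{9}$ ($h = - \frac{3913}{9} - -294 = - \frac{3913}{9} + 294 = - \frac{1267}{9} \approx -140.78$)
$R{\left(D \right)} = \frac{1}{263 + D}$
$\frac{h + R{\left(-283 \right)}}{73572 - 181473} = \frac{- \frac{1267}{9} + \frac{1}{263 - 283}}{73572 - 181473} = \frac{- \frac{1267}{9} + \frac{1}{-20}}{-107901} = \left(- \frac{1267}{9} - \frac{1}{20}\right) \left(- \frac{1}{107901}\right) = \left(- \frac{25349}{180}\right) \left(- \frac{1}{107901}\right) = \frac{25349}{19422180}$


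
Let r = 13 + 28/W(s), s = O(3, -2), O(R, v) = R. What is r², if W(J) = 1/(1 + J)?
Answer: 15625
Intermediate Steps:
s = 3
r = 125 (r = 13 + 28/(1/(1 + 3)) = 13 + 28/(1/4) = 13 + 28/(¼) = 13 + 28*4 = 13 + 112 = 125)
r² = 125² = 15625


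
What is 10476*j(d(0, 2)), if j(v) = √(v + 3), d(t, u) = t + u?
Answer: 10476*√5 ≈ 23425.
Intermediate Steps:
j(v) = √(3 + v)
10476*j(d(0, 2)) = 10476*√(3 + (0 + 2)) = 10476*√(3 + 2) = 10476*√5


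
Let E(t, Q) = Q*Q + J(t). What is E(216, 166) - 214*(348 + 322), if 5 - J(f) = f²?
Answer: -162475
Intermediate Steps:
J(f) = 5 - f²
E(t, Q) = 5 + Q² - t² (E(t, Q) = Q*Q + (5 - t²) = Q² + (5 - t²) = 5 + Q² - t²)
E(216, 166) - 214*(348 + 322) = (5 + 166² - 1*216²) - 214*(348 + 322) = (5 + 27556 - 1*46656) - 214*670 = (5 + 27556 - 46656) - 143380 = -19095 - 143380 = -162475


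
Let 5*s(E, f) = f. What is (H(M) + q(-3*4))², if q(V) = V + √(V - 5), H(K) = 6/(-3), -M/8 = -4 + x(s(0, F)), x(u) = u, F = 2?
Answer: (14 - I*√17)² ≈ 179.0 - 115.45*I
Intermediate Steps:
s(E, f) = f/5
M = 144/5 (M = -8*(-4 + (⅕)*2) = -8*(-4 + ⅖) = -8*(-18/5) = 144/5 ≈ 28.800)
H(K) = -2 (H(K) = 6*(-⅓) = -2)
q(V) = V + √(-5 + V)
(H(M) + q(-3*4))² = (-2 + (-3*4 + √(-5 - 3*4)))² = (-2 + (-12 + √(-5 - 12)))² = (-2 + (-12 + √(-17)))² = (-2 + (-12 + I*√17))² = (-14 + I*√17)²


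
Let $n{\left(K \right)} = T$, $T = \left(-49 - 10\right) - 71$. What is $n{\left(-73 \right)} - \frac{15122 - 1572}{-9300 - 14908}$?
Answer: $- \frac{1566745}{12104} \approx -129.44$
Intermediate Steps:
$T = -130$ ($T = -59 - 71 = -130$)
$n{\left(K \right)} = -130$
$n{\left(-73 \right)} - \frac{15122 - 1572}{-9300 - 14908} = -130 - \frac{15122 - 1572}{-9300 - 14908} = -130 - \frac{13550}{-24208} = -130 - 13550 \left(- \frac{1}{24208}\right) = -130 - - \frac{6775}{12104} = -130 + \frac{6775}{12104} = - \frac{1566745}{12104}$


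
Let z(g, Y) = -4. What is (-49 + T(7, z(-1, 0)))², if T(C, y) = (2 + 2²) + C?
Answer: 1296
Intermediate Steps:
T(C, y) = 6 + C (T(C, y) = (2 + 4) + C = 6 + C)
(-49 + T(7, z(-1, 0)))² = (-49 + (6 + 7))² = (-49 + 13)² = (-36)² = 1296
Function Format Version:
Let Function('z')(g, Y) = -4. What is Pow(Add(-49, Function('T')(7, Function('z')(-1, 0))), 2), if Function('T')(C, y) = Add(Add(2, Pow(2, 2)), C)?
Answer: 1296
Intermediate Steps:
Function('T')(C, y) = Add(6, C) (Function('T')(C, y) = Add(Add(2, 4), C) = Add(6, C))
Pow(Add(-49, Function('T')(7, Function('z')(-1, 0))), 2) = Pow(Add(-49, Add(6, 7)), 2) = Pow(Add(-49, 13), 2) = Pow(-36, 2) = 1296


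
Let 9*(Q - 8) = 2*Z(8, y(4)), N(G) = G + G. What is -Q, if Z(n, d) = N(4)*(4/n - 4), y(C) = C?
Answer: -16/9 ≈ -1.7778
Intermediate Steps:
N(G) = 2*G
Z(n, d) = -32 + 32/n (Z(n, d) = (2*4)*(4/n - 4) = 8*(-4 + 4/n) = -32 + 32/n)
Q = 16/9 (Q = 8 + (2*(-32 + 32/8))/9 = 8 + (2*(-32 + 32*(⅛)))/9 = 8 + (2*(-32 + 4))/9 = 8 + (2*(-28))/9 = 8 + (⅑)*(-56) = 8 - 56/9 = 16/9 ≈ 1.7778)
-Q = -1*16/9 = -16/9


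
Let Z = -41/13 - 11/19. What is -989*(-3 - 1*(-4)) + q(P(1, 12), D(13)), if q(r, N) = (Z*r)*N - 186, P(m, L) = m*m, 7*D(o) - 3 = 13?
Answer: -2046327/1729 ≈ -1183.5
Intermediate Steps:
D(o) = 16/7 (D(o) = 3/7 + (⅐)*13 = 3/7 + 13/7 = 16/7)
Z = -922/247 (Z = -41*1/13 - 11*1/19 = -41/13 - 11/19 = -922/247 ≈ -3.7328)
P(m, L) = m²
q(r, N) = -186 - 922*N*r/247 (q(r, N) = (-922*r/247)*N - 186 = -922*N*r/247 - 186 = -186 - 922*N*r/247)
-989*(-3 - 1*(-4)) + q(P(1, 12), D(13)) = -989*(-3 - 1*(-4)) + (-186 - 922/247*16/7*1²) = -989*(-3 + 4) + (-186 - 922/247*16/7*1) = -989*1 + (-186 - 14752/1729) = -989 - 336346/1729 = -2046327/1729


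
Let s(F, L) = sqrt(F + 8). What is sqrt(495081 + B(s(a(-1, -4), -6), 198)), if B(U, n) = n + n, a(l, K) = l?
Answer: 9*sqrt(6117) ≈ 703.90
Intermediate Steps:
s(F, L) = sqrt(8 + F)
B(U, n) = 2*n
sqrt(495081 + B(s(a(-1, -4), -6), 198)) = sqrt(495081 + 2*198) = sqrt(495081 + 396) = sqrt(495477) = 9*sqrt(6117)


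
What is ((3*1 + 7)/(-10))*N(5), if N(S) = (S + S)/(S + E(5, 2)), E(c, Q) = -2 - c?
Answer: 5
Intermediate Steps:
N(S) = 2*S/(-7 + S) (N(S) = (S + S)/(S + (-2 - 1*5)) = (2*S)/(S + (-2 - 5)) = (2*S)/(S - 7) = (2*S)/(-7 + S) = 2*S/(-7 + S))
((3*1 + 7)/(-10))*N(5) = ((3*1 + 7)/(-10))*(2*5/(-7 + 5)) = ((3 + 7)*(-1/10))*(2*5/(-2)) = (10*(-1/10))*(2*5*(-1/2)) = -1*(-5) = 5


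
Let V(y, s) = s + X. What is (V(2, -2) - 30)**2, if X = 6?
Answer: 676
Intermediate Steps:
V(y, s) = 6 + s (V(y, s) = s + 6 = 6 + s)
(V(2, -2) - 30)**2 = ((6 - 2) - 30)**2 = (4 - 30)**2 = (-26)**2 = 676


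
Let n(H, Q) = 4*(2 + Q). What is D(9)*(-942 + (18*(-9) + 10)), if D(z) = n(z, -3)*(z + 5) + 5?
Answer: 55794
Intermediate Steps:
n(H, Q) = 8 + 4*Q
D(z) = -15 - 4*z (D(z) = (8 + 4*(-3))*(z + 5) + 5 = (8 - 12)*(5 + z) + 5 = -4*(5 + z) + 5 = (-20 - 4*z) + 5 = -15 - 4*z)
D(9)*(-942 + (18*(-9) + 10)) = (-15 - 4*9)*(-942 + (18*(-9) + 10)) = (-15 - 36)*(-942 + (-162 + 10)) = -51*(-942 - 152) = -51*(-1094) = 55794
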